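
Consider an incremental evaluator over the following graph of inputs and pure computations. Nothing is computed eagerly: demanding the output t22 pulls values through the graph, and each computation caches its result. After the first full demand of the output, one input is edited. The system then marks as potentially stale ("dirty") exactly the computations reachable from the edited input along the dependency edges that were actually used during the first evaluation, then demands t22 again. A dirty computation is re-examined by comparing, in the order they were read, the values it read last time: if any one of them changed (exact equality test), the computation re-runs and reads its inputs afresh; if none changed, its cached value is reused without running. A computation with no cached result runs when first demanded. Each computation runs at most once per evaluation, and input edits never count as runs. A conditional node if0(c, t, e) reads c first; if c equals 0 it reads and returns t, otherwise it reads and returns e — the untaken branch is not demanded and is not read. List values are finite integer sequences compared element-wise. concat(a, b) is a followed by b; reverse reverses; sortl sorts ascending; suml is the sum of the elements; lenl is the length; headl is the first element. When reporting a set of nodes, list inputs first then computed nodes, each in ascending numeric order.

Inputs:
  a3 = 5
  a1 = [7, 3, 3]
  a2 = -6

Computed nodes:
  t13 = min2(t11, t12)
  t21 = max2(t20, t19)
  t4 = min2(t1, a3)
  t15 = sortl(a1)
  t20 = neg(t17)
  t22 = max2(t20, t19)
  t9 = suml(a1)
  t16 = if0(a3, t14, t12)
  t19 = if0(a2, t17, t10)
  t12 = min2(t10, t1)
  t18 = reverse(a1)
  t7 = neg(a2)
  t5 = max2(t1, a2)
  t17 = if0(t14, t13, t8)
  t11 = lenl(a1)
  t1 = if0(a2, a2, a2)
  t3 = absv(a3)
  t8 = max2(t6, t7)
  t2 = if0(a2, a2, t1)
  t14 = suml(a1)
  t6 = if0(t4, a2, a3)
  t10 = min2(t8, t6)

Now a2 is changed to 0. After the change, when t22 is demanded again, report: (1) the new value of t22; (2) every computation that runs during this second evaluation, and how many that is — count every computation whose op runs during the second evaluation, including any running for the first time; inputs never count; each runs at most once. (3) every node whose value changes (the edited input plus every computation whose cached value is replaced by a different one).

t22 now evaluates to 0.
Run set: t1, t4, t6, t7, t8, t17, t19, t20, t22 (9 run).
Changed values: a2, t1, t4, t6, t7, t8, t17, t19, t20, t22.
The important point: the flipped condition redirects demand; t10 is left stale, never re-checked.

Initial pass — values computed on the first demand:
  t1 = if0(a2=-6 -> else branch a2) = -6
  t4 = min2(-6, 5) = -6
  t6 = if0(t4=-6 -> else branch a3) = 5
  t7 = neg(-6) = 6
  t8 = max2(5, 6) = 6
  t10 = min2(6, 5) = 5
  t14 = suml([7, 3, 3]) = 13
  t17 = if0(t14=13 -> else branch t8) = 6
  t19 = if0(a2=-6 -> else branch t10) = 5
  t20 = neg(6) = -6
  t22 = max2(-6, 5) = 5

Second demand — change propagation:
  t1: re-runs because a2 -6->0; a2 -6->0; new result 0.
  t4: re-runs because t1 -6->0; new result 0.
  t6: re-runs because t4 -6->0; new result 0.
  t7: re-runs because a2 -6->0; new result 0.
  t8: re-runs because t6 5->0; t7 6->0; new result 0.
  t10: dirty yet unreached — the second evaluation never asks for it.
  t17: re-runs because t8 6->0; new result 0.
  t19: re-runs because a2 -6->0; new result 0.
  t20: re-runs because t17 6->0; new result 0.
  t22: re-runs because t20 -6->0; t19 5->0; new result 0.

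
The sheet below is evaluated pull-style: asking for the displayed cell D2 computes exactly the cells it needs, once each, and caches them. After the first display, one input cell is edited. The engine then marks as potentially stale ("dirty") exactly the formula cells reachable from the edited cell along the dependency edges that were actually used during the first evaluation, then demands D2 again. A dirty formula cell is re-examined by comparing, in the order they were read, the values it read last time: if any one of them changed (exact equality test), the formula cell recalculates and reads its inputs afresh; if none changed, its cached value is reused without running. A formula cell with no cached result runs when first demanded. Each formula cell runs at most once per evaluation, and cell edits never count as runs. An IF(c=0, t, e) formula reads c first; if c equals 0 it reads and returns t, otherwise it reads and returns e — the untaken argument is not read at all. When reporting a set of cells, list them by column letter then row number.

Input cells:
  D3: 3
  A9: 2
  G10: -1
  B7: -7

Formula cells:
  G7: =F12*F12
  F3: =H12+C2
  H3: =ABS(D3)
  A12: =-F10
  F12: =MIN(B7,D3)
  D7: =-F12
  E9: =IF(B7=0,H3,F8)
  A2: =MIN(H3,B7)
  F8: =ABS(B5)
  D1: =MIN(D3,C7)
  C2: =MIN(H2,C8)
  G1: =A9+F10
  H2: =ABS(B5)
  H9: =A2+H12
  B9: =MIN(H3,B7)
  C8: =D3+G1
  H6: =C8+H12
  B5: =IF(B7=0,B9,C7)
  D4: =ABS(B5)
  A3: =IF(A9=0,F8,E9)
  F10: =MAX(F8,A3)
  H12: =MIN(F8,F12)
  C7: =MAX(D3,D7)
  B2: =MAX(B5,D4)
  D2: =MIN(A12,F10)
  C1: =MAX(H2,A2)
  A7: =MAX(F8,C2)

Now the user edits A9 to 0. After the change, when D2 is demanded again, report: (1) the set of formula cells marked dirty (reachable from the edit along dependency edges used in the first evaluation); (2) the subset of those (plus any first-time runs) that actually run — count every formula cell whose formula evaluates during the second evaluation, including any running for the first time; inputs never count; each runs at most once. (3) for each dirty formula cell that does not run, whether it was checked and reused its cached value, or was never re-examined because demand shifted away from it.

The edit dirties: A3, A12, D2, F10.
1 formula cells run: A3.
Cache hits after checking: A12, D2, F10.
Note the absorption at A3: it re-runs yet its value is the same, leaving the output's value untouched.

First demand of the output computes:
  F12 = MIN(-7, 3) = -7
  D7 = -(-7) = 7
  C7 = MAX(3, 7) = 7
  B5 = IF(B7=0: B7=-7 -> else branch C7) = 7
  F8 = ABS(7) = 7
  E9 = IF(B7=0: B7=-7 -> else branch F8) = 7
  A3 = IF(A9=0: A9=2 -> else branch E9) = 7
  F10 = MAX(7, 7) = 7
  A12 = -(7) = -7
  D2 = MIN(-7, 7) = -7

After the edit, cleaning proceeds:
  A3: a read changed (A9 2->0) — executes, giving 7 — identical to its old value.
  F10: dirty, but its reads are unchanged (F8 unchanged, A3 unchanged); cached 7 stands.
  A12: dirty, but its reads are unchanged (F10 unchanged); cached -7 stands.
  D2: dirty, but its reads are unchanged (A12 unchanged, F10 unchanged); cached -7 stands.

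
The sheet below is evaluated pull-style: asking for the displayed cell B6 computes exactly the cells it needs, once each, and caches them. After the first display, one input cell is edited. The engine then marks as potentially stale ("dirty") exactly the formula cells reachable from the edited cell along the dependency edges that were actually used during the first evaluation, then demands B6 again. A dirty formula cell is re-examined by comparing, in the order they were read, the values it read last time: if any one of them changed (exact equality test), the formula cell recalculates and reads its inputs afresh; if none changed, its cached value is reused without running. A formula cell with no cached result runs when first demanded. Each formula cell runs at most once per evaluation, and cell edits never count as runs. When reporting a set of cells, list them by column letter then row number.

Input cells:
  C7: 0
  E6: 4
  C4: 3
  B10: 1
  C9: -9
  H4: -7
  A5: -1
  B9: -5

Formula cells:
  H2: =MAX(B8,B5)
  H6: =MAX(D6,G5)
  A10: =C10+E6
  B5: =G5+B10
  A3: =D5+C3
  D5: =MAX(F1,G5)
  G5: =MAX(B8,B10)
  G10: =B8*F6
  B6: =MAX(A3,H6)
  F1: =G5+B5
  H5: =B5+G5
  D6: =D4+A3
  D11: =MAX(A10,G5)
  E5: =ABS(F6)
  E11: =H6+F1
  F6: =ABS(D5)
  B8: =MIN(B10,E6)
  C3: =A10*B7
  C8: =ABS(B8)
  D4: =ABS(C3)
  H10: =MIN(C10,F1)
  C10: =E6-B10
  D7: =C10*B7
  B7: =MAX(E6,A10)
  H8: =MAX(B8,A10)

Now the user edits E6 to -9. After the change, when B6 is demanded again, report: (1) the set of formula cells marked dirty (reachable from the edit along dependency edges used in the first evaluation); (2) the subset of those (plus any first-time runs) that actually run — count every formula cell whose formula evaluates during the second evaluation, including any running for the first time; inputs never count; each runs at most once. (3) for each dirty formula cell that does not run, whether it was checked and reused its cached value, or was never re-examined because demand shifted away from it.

First demand of the output computes:
  B8 = MIN(1, 4) = 1
  C10 = 4 - 1 = 3
  A10 = 3 + 4 = 7
  B7 = MAX(4, 7) = 7
  C3 = 7 * 7 = 49
  D4 = ABS(49) = 49
  G5 = MAX(1, 1) = 1
  B5 = 1 + 1 = 2
  F1 = 1 + 2 = 3
  D5 = MAX(3, 1) = 3
  A3 = 3 + 49 = 52
  D6 = 49 + 52 = 101
  H6 = MAX(101, 1) = 101
  B6 = MAX(52, 101) = 101

After the edit, cleaning proceeds:
  B8: a read changed (E6 4->-9) — executes, giving -9.
  C10: a read changed (E6 4->-9) — executes, giving -10.
  A10: a read changed (C10 3->-10; E6 4->-9) — executes, giving -19.
  B7: a read changed (E6 4->-9; A10 7->-19) — executes, giving -9.
  C3: a read changed (A10 7->-19; B7 7->-9) — executes, giving 171.
  D4: a read changed (C3 49->171) — executes, giving 171.
  G5: a read changed (B8 1->-9) — executes, giving 1 — identical to its old value.
  B5: dirty, but its reads are unchanged (G5 unchanged, B10 unchanged); cached 2 stands.
  F1: dirty, but its reads are unchanged (G5 unchanged, B5 unchanged); cached 3 stands.
  D5: dirty, but its reads are unchanged (F1 unchanged, G5 unchanged); cached 3 stands.
  A3: a read changed (C3 49->171) — executes, giving 174.
  D6: a read changed (D4 49->171; A3 52->174) — executes, giving 345.
  H6: a read changed (D6 101->345) — executes, giving 345.
  B6: a read changed (A3 52->174; H6 101->345) — executes, giving 345.

Note where the cutoff bites: B5 is checked, finds nothing changed, and keeps its cache.

The edit dirties: A3, A10, B5, B6, B7, B8, C3, C10, D4, D5, D6, F1, G5, H6.
11 formula cells run: A3, A10, B6, B7, B8, C3, C10, D4, D6, G5, H6.
Cache hits after checking: B5, D5, F1.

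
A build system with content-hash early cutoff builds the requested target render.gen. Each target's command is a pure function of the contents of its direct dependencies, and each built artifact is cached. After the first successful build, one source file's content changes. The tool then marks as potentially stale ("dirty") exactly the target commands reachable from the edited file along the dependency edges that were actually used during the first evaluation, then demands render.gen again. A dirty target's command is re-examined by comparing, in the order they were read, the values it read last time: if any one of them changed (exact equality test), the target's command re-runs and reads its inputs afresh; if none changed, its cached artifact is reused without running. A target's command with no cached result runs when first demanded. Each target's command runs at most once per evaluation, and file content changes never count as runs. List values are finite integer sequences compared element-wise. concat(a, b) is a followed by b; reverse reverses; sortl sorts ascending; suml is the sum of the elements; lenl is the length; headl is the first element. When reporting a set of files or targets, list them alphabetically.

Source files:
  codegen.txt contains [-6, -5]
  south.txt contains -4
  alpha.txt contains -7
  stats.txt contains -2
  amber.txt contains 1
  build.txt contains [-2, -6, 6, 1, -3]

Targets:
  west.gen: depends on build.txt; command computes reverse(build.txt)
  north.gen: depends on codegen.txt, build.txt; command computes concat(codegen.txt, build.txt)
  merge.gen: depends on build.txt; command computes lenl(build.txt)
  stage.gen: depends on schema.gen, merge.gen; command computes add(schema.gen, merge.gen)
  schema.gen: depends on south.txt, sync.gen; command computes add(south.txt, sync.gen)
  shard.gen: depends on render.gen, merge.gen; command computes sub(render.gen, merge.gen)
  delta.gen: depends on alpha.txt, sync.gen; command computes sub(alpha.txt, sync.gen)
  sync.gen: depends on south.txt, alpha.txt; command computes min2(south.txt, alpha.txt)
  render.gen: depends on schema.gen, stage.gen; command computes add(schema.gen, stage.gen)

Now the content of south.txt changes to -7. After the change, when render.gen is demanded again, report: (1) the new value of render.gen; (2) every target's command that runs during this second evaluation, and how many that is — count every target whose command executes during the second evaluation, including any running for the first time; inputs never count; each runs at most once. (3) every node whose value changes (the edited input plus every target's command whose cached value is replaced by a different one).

New value of render.gen: -23.
Target commands that run: render.gen, schema.gen, stage.gen, sync.gen — 4 in total.
Values that change: render.gen, schema.gen, south.txt, stage.gen.

First evaluation (everything demanded from the output):
  merge.gen = lenl([-2, -6, 6, 1, -3]) = 5
  sync.gen = min2(-4, -7) = -7
  schema.gen = add(-4, -7) = -11
  stage.gen = add(-11, 5) = -6
  render.gen = add(-11, -6) = -17

Propagation after the edit:
  sync.gen: runs — south.txt -4->-7; result -7 (same value as before).
  schema.gen: runs — south.txt -4->-7; result -14.
  stage.gen: runs — schema.gen -11->-14; result -9.
  render.gen: runs — schema.gen -11->-14; stage.gen -6->-9; result -23.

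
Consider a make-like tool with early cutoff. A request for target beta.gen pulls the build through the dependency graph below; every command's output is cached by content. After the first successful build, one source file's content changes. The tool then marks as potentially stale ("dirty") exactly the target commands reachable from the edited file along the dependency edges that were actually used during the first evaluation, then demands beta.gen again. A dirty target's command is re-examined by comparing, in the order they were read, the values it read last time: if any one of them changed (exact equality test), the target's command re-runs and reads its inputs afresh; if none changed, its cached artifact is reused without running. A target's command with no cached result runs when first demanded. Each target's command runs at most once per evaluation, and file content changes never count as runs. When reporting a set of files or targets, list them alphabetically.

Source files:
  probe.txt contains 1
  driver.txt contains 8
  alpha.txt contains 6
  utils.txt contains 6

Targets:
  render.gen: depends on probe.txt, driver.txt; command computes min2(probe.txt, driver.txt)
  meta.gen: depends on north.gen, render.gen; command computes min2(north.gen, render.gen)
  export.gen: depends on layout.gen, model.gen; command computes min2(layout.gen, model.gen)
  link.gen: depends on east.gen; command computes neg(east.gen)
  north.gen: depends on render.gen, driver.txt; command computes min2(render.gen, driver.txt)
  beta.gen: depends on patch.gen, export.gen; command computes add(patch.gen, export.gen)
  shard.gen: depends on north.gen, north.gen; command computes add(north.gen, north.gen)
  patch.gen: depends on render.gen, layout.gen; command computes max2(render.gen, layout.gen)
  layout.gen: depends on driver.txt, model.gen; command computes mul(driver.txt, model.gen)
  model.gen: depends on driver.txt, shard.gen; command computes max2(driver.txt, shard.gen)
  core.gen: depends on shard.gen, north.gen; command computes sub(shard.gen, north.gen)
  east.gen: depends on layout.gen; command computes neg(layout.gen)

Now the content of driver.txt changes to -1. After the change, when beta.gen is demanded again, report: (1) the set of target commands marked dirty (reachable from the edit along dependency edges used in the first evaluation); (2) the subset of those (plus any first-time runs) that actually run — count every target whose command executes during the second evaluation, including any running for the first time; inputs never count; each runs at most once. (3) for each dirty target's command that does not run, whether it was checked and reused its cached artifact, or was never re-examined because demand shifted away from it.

First demand of the output computes:
  render.gen = min2(1, 8) = 1
  north.gen = min2(1, 8) = 1
  shard.gen = add(1, 1) = 2
  model.gen = max2(8, 2) = 8
  layout.gen = mul(8, 8) = 64
  export.gen = min2(64, 8) = 8
  patch.gen = max2(1, 64) = 64
  beta.gen = add(64, 8) = 72

After the edit, cleaning proceeds:
  render.gen: a read changed (driver.txt 8->-1) — executes, giving -1.
  north.gen: a read changed (render.gen 1->-1; driver.txt 8->-1) — executes, giving -1.
  shard.gen: a read changed (north.gen 1->-1; north.gen 1->-1) — executes, giving -2.
  model.gen: a read changed (driver.txt 8->-1; shard.gen 2->-2) — executes, giving -1.
  layout.gen: a read changed (driver.txt 8->-1; model.gen 8->-1) — executes, giving 1.
  export.gen: a read changed (layout.gen 64->1; model.gen 8->-1) — executes, giving -1.
  patch.gen: a read changed (render.gen 1->-1; layout.gen 64->1) — executes, giving 1.
  beta.gen: a read changed (patch.gen 64->1; export.gen 8->-1) — executes, giving 0.

The edit dirties: beta.gen, export.gen, layout.gen, model.gen, north.gen, patch.gen, render.gen, shard.gen.
8 target commands run: beta.gen, export.gen, layout.gen, model.gen, north.gen, patch.gen, render.gen, shard.gen.
No dirty target's command escaped a run.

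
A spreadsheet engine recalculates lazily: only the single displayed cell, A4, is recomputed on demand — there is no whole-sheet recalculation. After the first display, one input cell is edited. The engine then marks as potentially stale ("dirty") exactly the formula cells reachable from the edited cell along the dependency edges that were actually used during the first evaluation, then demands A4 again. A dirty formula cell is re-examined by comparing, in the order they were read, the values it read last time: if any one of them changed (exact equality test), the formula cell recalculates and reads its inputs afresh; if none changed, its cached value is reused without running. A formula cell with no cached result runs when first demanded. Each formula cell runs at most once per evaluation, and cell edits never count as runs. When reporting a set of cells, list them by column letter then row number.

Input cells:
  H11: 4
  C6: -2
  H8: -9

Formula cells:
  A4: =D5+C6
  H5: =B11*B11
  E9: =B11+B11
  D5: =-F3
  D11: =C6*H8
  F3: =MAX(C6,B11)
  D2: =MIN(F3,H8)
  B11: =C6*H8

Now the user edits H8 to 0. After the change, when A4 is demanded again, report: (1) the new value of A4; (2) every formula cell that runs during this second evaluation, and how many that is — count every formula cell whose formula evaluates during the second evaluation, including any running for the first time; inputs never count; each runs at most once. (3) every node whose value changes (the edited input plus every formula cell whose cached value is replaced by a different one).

First evaluation (everything demanded from the output):
  B11 = -2 * -9 = 18
  F3 = MAX(-2, 18) = 18
  D5 = -(18) = -18
  A4 = -18 + -2 = -20

Propagation after the edit:
  B11: runs — H8 -9->0; result 0.
  F3: runs — B11 18->0; result 0.
  D5: runs — F3 18->0; result 0.
  A4: runs — D5 -18->0; result -2.

New value of A4: -2.
Formula cells that run: A4, B11, D5, F3 — 4 in total.
Values that change: A4, B11, D5, F3, H8.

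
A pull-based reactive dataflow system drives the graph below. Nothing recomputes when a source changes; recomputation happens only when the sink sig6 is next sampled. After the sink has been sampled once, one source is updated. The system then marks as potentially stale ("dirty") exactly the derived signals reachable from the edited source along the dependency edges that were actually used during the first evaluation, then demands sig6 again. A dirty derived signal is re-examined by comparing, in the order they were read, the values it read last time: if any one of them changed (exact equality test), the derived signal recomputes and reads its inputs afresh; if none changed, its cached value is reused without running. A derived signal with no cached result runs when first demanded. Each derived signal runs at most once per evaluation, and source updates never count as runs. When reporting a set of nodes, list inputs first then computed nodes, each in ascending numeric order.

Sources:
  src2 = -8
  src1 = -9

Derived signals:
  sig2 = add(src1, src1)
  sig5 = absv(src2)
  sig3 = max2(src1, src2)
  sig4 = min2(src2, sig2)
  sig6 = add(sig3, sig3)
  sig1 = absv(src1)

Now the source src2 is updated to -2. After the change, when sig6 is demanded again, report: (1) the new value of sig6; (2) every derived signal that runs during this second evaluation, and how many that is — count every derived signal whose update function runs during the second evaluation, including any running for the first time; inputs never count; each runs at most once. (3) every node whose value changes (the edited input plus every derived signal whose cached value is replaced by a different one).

First evaluation (everything demanded from the output):
  sig3 = max2(-9, -8) = -8
  sig6 = add(-8, -8) = -16

Propagation after the edit:
  sig3: runs — src2 -8->-2; result -2.
  sig6: runs — sig3 -8->-2; sig3 -8->-2; result -4.

New value of sig6: -4.
Derived signals that run: sig3, sig6 — 2 in total.
Values that change: src2, sig3, sig6.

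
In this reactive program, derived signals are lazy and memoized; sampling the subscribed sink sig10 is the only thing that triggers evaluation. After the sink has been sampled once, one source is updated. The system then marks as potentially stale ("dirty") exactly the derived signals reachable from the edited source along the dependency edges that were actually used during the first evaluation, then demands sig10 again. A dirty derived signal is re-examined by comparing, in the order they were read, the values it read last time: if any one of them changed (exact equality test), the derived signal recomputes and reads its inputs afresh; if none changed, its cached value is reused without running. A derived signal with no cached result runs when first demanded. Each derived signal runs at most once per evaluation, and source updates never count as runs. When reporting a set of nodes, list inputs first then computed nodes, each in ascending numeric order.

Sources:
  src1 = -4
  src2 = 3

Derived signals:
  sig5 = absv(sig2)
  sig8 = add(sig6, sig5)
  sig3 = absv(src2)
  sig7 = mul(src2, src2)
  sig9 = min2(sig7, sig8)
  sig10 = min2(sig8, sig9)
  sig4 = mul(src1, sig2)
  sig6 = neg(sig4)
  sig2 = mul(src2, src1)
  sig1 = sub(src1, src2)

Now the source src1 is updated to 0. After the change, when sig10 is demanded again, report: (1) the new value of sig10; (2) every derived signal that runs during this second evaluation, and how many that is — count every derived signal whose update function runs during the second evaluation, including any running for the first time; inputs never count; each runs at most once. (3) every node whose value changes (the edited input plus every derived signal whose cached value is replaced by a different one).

First demand of the output computes:
  sig2 = mul(3, -4) = -12
  sig4 = mul(-4, -12) = 48
  sig5 = absv(-12) = 12
  sig6 = neg(48) = -48
  sig7 = mul(3, 3) = 9
  sig8 = add(-48, 12) = -36
  sig9 = min2(9, -36) = -36
  sig10 = min2(-36, -36) = -36

After the edit, cleaning proceeds:
  sig2: a read changed (src1 -4->0) — executes, giving 0.
  sig4: a read changed (src1 -4->0; sig2 -12->0) — executes, giving 0.
  sig5: a read changed (sig2 -12->0) — executes, giving 0.
  sig6: a read changed (sig4 48->0) — executes, giving 0.
  sig8: a read changed (sig6 -48->0; sig5 12->0) — executes, giving 0.
  sig9: a read changed (sig8 -36->0) — executes, giving 0.
  sig10: a read changed (sig8 -36->0; sig9 -36->0) — executes, giving 0.

Demanding sig10 again yields 0.
7 derived signals run: sig2, sig4, sig5, sig6, sig8, sig9, sig10.
The nodes whose values change: src1, sig2, sig4, sig5, sig6, sig8, sig9, sig10.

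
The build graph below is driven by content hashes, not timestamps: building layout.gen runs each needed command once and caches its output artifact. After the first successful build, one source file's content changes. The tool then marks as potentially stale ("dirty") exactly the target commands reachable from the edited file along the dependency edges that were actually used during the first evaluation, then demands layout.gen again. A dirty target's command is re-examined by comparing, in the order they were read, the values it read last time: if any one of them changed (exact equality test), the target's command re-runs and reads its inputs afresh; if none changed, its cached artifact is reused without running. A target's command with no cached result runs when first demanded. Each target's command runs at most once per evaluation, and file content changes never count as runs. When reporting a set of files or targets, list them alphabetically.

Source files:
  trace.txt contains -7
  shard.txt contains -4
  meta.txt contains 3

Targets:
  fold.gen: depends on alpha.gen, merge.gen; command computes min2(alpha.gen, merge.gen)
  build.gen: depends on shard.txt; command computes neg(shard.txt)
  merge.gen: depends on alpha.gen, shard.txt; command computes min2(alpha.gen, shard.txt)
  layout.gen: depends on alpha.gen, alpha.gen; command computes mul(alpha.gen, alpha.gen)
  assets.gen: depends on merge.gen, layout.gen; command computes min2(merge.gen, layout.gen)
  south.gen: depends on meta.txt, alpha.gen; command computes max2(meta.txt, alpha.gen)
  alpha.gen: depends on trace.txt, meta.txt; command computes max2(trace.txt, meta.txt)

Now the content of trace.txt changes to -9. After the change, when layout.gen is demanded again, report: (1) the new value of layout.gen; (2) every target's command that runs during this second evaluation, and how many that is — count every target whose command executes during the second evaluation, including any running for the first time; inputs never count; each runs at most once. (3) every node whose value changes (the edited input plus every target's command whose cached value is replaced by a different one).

layout.gen now evaluates to 9.
Run set: alpha.gen (1 run).
Changed values: trace.txt.
The important point: alpha.gen recomputes to an identical value, and the output ends up unchanged.

Initial pass — values computed on the first demand:
  alpha.gen = max2(-7, 3) = 3
  layout.gen = mul(3, 3) = 9

Second demand — change propagation:
  alpha.gen: re-runs because trace.txt -7->-9; new result 3 (unchanged).
  layout.gen: re-examined; everything it read last time is the same (alpha.gen unchanged, alpha.gen unchanged) — cache 9 kept, no run.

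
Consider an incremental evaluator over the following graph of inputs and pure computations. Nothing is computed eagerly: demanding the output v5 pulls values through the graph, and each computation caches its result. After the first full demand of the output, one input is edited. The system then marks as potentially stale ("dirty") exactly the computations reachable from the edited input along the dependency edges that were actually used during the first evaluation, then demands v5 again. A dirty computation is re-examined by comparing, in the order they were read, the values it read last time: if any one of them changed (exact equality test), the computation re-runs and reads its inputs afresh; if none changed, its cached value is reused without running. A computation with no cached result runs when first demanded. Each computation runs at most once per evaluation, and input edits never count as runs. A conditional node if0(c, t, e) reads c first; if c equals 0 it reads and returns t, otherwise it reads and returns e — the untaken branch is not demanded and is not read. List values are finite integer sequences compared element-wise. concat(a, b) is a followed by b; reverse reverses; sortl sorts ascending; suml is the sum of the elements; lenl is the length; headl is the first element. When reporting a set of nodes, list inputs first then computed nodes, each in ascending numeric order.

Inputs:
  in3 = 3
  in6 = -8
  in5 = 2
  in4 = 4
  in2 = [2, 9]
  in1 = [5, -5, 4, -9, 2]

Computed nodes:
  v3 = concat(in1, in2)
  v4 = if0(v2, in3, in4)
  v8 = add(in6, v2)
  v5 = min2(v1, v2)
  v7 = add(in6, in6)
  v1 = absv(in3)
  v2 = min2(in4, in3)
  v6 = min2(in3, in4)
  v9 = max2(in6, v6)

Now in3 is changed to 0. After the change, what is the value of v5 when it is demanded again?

Initial pass — values computed on the first demand:
  v1 = absv(3) = 3
  v2 = min2(4, 3) = 3
  v5 = min2(3, 3) = 3

Second demand — change propagation:
  v1: re-runs because in3 3->0; new result 0.
  v2: re-runs because in3 3->0; new result 0.
  v5: re-runs because v1 3->0; v2 3->0; new result 0.

v5 now evaluates to 0.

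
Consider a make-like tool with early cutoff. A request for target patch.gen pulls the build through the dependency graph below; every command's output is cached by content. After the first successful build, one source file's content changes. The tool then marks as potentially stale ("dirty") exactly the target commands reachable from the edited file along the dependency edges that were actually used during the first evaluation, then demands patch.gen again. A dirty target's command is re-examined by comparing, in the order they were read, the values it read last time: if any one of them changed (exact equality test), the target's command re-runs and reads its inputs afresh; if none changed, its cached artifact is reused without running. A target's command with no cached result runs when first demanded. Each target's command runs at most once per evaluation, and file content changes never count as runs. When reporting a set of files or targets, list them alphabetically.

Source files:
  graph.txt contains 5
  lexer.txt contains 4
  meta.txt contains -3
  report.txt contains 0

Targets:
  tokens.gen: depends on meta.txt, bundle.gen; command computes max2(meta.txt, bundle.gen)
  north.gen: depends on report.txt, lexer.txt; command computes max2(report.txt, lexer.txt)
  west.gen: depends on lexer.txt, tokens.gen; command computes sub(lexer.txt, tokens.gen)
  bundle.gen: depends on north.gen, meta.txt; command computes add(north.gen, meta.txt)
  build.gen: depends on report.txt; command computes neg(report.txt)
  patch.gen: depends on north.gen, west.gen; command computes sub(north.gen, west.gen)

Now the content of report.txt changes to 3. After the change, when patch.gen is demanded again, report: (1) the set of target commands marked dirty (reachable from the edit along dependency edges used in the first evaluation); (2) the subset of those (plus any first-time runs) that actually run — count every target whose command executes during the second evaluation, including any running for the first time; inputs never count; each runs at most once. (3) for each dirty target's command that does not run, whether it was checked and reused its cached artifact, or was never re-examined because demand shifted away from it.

The edit dirties: bundle.gen, north.gen, patch.gen, tokens.gen, west.gen.
1 target commands run: north.gen.
Cache hits after checking: bundle.gen, patch.gen, tokens.gen, west.gen.
Note the absorption at north.gen: it re-runs yet its value is the same, leaving the output's value untouched.

First demand of the output computes:
  north.gen = max2(0, 4) = 4
  bundle.gen = add(4, -3) = 1
  tokens.gen = max2(-3, 1) = 1
  west.gen = sub(4, 1) = 3
  patch.gen = sub(4, 3) = 1

After the edit, cleaning proceeds:
  north.gen: a read changed (report.txt 0->3) — executes, giving 4 — identical to its old value.
  bundle.gen: dirty, but its reads are unchanged (north.gen unchanged, meta.txt unchanged); cached 1 stands.
  tokens.gen: dirty, but its reads are unchanged (meta.txt unchanged, bundle.gen unchanged); cached 1 stands.
  west.gen: dirty, but its reads are unchanged (lexer.txt unchanged, tokens.gen unchanged); cached 3 stands.
  patch.gen: dirty, but its reads are unchanged (north.gen unchanged, west.gen unchanged); cached 1 stands.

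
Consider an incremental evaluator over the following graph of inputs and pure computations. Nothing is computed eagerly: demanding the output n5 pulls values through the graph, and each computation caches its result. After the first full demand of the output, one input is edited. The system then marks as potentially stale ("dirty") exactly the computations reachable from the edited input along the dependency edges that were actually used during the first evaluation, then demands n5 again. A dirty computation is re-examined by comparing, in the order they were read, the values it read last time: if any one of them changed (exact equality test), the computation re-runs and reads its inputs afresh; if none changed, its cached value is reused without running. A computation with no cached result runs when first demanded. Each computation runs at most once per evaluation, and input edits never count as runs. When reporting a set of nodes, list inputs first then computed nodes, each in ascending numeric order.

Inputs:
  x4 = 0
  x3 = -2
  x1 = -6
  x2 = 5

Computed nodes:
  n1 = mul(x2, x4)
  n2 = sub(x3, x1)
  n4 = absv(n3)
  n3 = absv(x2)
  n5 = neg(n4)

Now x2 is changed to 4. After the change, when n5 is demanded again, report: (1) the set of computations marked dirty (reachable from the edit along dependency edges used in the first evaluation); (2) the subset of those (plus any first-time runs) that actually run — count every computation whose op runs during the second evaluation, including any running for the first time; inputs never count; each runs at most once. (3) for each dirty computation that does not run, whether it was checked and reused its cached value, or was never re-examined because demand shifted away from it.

Initial pass — values computed on the first demand:
  n3 = absv(5) = 5
  n4 = absv(5) = 5
  n5 = neg(5) = -5

Second demand — change propagation:
  n3: re-runs because x2 5->4; new result 4.
  n4: re-runs because n3 5->4; new result 4.
  n5: re-runs because n4 5->4; new result -4.

Dirty set: n3, n4, n5.
Run set: n3, n4, n5 (3 run).
All dirty computations ended up running.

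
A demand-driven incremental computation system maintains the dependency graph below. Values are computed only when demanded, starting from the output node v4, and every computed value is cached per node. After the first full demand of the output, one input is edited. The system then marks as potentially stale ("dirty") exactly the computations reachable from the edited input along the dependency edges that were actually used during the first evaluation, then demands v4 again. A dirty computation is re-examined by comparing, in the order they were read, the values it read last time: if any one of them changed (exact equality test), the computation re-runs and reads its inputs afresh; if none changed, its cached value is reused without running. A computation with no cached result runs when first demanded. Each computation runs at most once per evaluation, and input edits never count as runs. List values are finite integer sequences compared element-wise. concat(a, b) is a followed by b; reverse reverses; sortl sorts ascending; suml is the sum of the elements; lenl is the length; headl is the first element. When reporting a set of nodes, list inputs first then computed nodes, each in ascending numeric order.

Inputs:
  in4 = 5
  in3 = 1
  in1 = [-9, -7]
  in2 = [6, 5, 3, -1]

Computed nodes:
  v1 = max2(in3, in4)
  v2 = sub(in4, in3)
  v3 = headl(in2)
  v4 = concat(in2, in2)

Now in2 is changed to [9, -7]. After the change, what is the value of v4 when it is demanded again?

New value of v4: [9, -7, 9, -7].

First evaluation (everything demanded from the output):
  v4 = concat([6, 5, 3, -1], [6, 5, 3, -1]) = [6, 5, 3, -1, 6, 5, 3, -1]

Propagation after the edit:
  v4: runs — in2 [6, 5, 3, -1]->[9, -7]; in2 [6, 5, 3, -1]->[9, -7]; result [9, -7, 9, -7].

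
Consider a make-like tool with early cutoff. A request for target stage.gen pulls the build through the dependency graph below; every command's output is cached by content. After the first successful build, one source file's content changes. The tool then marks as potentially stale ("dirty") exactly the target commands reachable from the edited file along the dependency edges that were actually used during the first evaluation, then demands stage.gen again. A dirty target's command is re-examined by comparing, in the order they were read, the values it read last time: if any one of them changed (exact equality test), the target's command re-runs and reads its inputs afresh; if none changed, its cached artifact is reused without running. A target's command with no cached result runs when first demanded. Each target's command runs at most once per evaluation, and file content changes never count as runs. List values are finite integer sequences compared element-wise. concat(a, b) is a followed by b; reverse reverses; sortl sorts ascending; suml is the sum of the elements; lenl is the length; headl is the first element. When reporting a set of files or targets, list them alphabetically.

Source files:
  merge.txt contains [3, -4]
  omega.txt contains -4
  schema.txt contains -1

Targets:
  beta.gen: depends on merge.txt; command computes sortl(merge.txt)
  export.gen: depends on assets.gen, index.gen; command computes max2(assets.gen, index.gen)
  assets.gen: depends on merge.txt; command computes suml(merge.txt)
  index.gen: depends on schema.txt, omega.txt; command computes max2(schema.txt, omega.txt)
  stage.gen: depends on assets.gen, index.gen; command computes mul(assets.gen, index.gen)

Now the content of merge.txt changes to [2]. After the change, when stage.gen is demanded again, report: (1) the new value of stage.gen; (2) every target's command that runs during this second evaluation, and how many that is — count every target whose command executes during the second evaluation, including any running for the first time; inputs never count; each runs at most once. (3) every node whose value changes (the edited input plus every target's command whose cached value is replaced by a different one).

Demanding stage.gen again yields -2.
2 target commands run: assets.gen, stage.gen.
The nodes whose values change: assets.gen, merge.txt, stage.gen.

First demand of the output computes:
  assets.gen = suml([3, -4]) = -1
  index.gen = max2(-1, -4) = -1
  stage.gen = mul(-1, -1) = 1

After the edit, cleaning proceeds:
  assets.gen: a read changed (merge.txt [3, -4]->[2]) — executes, giving 2.
  stage.gen: a read changed (assets.gen -1->2) — executes, giving -2.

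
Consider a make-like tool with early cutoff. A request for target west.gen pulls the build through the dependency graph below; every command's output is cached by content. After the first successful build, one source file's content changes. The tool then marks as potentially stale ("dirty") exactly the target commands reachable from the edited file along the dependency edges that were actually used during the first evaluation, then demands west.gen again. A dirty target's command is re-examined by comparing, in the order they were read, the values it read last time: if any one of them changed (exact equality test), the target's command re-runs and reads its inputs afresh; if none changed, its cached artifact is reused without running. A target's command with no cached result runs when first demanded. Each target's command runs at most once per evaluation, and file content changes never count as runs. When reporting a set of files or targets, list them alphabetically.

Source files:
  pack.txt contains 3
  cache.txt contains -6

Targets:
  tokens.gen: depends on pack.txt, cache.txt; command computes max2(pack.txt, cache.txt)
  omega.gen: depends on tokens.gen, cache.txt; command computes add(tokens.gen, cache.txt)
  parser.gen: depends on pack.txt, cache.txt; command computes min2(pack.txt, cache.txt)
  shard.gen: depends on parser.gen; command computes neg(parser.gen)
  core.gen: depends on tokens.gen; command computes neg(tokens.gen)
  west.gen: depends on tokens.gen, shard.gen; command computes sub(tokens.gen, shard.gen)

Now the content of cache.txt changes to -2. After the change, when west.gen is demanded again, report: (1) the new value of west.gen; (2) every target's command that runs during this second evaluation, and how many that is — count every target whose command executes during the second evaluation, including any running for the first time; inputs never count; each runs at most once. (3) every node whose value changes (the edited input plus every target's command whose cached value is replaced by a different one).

Demanding west.gen again yields 1.
4 target commands run: parser.gen, shard.gen, tokens.gen, west.gen.
The nodes whose values change: cache.txt, parser.gen, shard.gen, west.gen.

First demand of the output computes:
  parser.gen = min2(3, -6) = -6
  shard.gen = neg(-6) = 6
  tokens.gen = max2(3, -6) = 3
  west.gen = sub(3, 6) = -3

After the edit, cleaning proceeds:
  parser.gen: a read changed (cache.txt -6->-2) — executes, giving -2.
  shard.gen: a read changed (parser.gen -6->-2) — executes, giving 2.
  tokens.gen: a read changed (cache.txt -6->-2) — executes, giving 3 — identical to its old value.
  west.gen: a read changed (shard.gen 6->2) — executes, giving 1.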